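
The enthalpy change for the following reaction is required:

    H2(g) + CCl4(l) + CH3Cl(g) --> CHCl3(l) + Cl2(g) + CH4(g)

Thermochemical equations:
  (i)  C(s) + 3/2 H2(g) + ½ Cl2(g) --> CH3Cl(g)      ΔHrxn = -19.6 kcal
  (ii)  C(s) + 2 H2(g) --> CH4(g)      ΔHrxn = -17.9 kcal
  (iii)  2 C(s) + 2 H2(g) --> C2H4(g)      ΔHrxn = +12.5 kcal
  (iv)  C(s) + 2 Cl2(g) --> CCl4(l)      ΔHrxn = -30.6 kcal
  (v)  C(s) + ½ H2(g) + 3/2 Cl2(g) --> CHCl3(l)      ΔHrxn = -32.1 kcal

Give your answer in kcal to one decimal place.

ΔHrxn = 0.2 kcal

(i) reversed: +19.6 kcal
(ii) as written: -17.9 kcal
(iii): not needed.
(iv) reversed: +30.6 kcal
(v) as written: -32.1 kcal
ΔHrxn = (-1)·(-19.6) + (1)·(-17.9) + (-1)·(-30.6) + (1)·(-32.1) = 0.2 kcal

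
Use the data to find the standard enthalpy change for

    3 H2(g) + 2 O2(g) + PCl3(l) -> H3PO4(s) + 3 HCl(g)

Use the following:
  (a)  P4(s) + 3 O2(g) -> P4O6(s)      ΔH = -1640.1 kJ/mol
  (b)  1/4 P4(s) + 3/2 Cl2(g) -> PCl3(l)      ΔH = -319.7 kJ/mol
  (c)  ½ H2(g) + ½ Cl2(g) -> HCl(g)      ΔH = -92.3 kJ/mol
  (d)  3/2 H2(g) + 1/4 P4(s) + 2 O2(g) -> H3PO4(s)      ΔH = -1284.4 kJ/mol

ΔH = -1241.6 kJ/mol

(a): not needed (P4O6(s) appears nowhere else).
(b) reversed (PCl3(l) must end up as a reactant): +319.7 kJ/mol
(c) × 3 (×3 to match 3 HCl(g) in the target): (3)·(-92.3) = -276.9 kJ/mol
(d) as written (H3PO4(s) already on the product side): -1284.4 kJ/mol
Summing the manipulated equations, ΔH = (-1)·(-319.7) + (3)·(-92.3) + (1)·(-1284.4) = -1241.6 kJ/mol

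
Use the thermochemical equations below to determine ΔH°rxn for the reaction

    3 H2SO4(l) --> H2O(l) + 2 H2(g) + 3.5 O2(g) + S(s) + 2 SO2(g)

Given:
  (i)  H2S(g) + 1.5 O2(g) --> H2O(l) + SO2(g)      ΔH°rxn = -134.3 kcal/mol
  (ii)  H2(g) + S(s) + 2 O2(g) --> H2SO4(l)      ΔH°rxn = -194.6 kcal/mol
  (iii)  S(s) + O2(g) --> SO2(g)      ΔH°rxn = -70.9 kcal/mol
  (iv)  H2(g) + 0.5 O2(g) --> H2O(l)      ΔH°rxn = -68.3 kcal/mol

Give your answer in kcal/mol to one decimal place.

(i): not needed.
(ii) reversed and × 3: (-3)·(-194.6) = +583.8 kcal/mol
(iii) × 2: (2)·(-70.9) = -141.8 kcal/mol
(iv) as written: -68.3 kcal/mol
Summing the manipulated equations, ΔH°rxn = (+583.8) + (-141.8) + (-68.3) = 373.7 kcal/mol

ΔH°rxn = 373.7 kcal/mol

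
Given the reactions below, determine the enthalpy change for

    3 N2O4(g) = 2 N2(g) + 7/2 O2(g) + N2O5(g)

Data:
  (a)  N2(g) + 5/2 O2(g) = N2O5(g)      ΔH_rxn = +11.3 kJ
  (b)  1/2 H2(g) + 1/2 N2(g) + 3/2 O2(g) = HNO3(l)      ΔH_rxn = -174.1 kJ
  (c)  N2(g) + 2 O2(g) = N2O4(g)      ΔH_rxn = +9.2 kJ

(a) as written (N2O5(g) already on the product side): +11.3 kJ
(b): not needed (HNO3(l) appears nowhere else).
(c) reversed and × 3 (N2O4(g) must end up as a reactant; ×3 to match 3 N2O4(g) in the target): (-3)·(+9.2) = -27.6 kJ
ΔH_rxn = (1)·(+11.3) + (-3)·(+9.2) = -16.3 kJ

ΔH_rxn = -16.3 kJ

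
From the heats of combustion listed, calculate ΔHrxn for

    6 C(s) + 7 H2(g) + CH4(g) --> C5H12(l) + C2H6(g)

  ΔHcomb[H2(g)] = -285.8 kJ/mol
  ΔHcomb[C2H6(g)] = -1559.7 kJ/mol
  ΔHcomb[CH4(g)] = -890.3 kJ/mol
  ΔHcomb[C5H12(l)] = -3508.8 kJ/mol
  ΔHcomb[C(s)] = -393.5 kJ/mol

Using ΔH = Σ nΔHc°(reactants) − Σ nΔHc°(products):
= [6·(-393.5) + 7·(-285.8) + 1·(-890.3)] − [1·(-3508.8) + 1·(-1559.7)]
= -183.4 kJ/mol

ΔHrxn = -183.4 kJ/mol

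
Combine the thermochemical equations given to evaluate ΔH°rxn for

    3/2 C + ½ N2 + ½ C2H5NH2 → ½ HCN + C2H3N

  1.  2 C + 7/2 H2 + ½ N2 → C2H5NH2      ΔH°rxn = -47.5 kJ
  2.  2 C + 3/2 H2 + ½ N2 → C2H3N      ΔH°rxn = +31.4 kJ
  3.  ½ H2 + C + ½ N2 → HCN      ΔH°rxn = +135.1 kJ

ΔH°rxn = 122.7 kJ

eq. 1 reversed and × 1/2: (-1/2)·(-47.5) = +23.75 kJ
eq. 2 as written: +31.4 kJ
eq. 3 × 1/2: (1/2)·(+135.1) = +67.55 kJ
ΔH°rxn = (-1/2)·(-47.5) + (1)·(+31.4) + (1/2)·(+135.1) = 122.7 kJ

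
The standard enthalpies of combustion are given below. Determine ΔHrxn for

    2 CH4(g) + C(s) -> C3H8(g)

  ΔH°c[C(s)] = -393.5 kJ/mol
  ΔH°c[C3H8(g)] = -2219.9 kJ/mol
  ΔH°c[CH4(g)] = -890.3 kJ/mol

ΔHrxn = 45.8 kJ/mol

Using ΔH = Σ nΔHc°(reactants) − Σ nΔHc°(products):
= [2·(-890.3) + 1·(-393.5)] − [1·(-2219.9)]
= 45.8 kJ/mol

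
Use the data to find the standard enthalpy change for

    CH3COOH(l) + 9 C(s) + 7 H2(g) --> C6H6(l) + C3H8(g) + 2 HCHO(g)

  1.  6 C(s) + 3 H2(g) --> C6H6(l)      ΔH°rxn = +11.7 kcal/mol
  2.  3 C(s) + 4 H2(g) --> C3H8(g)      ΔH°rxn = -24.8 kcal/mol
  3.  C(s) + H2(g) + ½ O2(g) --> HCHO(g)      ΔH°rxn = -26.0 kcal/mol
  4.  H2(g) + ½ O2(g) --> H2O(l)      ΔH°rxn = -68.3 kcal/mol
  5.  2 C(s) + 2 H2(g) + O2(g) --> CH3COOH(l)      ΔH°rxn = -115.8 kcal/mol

ΔH°rxn = 50.7 kcal/mol

eq. 1 as written: +11.7 kcal/mol
eq. 2 as written: -24.8 kcal/mol
eq. 3 × 2: (2)·(-26.0) = -52.0 kcal/mol
eq. 4: not needed.
eq. 5 reversed: +115.8 kcal/mol
ΔH°rxn = (1)·(+11.7) + (1)·(-24.8) + (2)·(-26.0) + (-1)·(-115.8) = 50.7 kcal/mol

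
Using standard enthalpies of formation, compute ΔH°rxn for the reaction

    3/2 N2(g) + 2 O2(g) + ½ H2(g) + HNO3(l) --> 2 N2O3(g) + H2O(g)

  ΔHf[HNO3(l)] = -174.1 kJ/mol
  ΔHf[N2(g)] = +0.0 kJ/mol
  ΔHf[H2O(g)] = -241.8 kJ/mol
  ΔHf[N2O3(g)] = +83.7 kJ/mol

ΔH°rxn = Σ nΔHf°(products) − Σ nΔHf°(reactants).
Products: 2·(+83.7) + 1·(-241.8) = -74.4
Reactants: 3/2·(+0.0) + 2·(+0.0) + 1/2·(+0.0) + 1·(-174.1) = -174.1
ΔH°rxn = (-74.4) − (-174.1) = 99.7 kJ/mol

ΔH°rxn = 99.7 kJ/mol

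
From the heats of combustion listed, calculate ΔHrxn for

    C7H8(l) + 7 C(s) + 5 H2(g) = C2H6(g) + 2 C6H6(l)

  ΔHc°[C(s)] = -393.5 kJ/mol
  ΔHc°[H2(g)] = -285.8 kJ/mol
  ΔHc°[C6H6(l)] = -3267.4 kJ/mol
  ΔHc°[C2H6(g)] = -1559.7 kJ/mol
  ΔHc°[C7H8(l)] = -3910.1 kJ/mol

ΔHrxn = 0.9 kJ/mol

Using ΔH = Σ nΔHc°(reactants) − Σ nΔHc°(products):
= [1·(-3910.1) + 7·(-393.5) + 5·(-285.8)] − [1·(-1559.7) + 2·(-3267.4)]
= 0.9 kJ/mol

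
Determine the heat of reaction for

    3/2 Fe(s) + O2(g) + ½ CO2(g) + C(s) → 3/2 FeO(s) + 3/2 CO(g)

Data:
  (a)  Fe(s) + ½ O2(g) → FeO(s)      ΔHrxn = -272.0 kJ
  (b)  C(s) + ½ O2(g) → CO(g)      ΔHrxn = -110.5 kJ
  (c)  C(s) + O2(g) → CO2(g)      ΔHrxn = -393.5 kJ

(a) × 3/2: (3/2)·(-272.0) = -408.0 kJ
(b) × 3/2: (3/2)·(-110.5) = -165.75 kJ
(c) reversed and × 1/2: (-1/2)·(-393.5) = +196.75 kJ
ΔHrxn = (-408.0) + (-165.75) + (+196.75) = -377.0 kJ

ΔHrxn = -377.0 kJ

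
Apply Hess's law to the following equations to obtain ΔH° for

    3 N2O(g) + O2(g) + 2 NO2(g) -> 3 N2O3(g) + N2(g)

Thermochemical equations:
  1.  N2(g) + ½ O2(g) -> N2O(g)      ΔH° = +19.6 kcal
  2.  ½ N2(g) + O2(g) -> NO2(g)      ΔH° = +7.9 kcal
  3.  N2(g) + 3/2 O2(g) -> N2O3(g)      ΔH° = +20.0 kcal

eq. 1 reversed and × 3 (reverse to put N2O(g) on the reactant side; scale by 3 for the 3 N2O(g)): (-3)·(+19.6) = -58.8 kcal
eq. 2 reversed and × 2 (reverse to put NO2(g) on the reactant side; ×2 to match 2 NO2(g) in the target): (-2)·(+7.9) = -15.8 kcal
eq. 3 × 3 (scale by 3 for the 3 N2O3(g)): (3)·(+20.0) = +60.0 kcal
Since enthalpy is a state function, ΔH° = (-3)·(+19.6) + (-2)·(+7.9) + (3)·(+20.0) = -14.6 kcal

ΔH° = -14.6 kcal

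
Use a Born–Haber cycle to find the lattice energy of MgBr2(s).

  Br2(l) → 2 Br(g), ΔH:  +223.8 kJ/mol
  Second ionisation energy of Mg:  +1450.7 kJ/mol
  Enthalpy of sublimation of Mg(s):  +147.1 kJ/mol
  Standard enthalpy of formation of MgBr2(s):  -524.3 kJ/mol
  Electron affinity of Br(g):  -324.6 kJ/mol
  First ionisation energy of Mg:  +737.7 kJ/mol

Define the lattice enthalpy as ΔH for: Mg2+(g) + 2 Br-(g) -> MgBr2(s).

ΔHf° = 1·ΔHsub + 1·(ΣIE) + 1·D(Br2) + 2·EA + U
-524.3 = 1·(+147.1) + 1·(+2188.4) + 1·(+223.8) + 2·(-324.6) + U
U = -524.3 − (+1910.1) = -2434.4 kJ/mol

U = -2434.4 kJ/mol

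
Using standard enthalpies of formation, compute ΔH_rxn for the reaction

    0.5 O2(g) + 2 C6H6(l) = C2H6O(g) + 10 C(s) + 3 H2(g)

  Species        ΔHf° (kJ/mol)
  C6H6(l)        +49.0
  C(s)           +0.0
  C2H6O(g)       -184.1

ΔH_rxn = -282.1 kJ/mol

Products: 1·(-184.1) + 10·(+0.0) + 3·(+0.0) = -184.1
Reactants: 1/2·(+0.0) + 2·(+49.0) = +98.0
ΔH_rxn = (-184.1) − (+98.0) = -282.1 kJ/mol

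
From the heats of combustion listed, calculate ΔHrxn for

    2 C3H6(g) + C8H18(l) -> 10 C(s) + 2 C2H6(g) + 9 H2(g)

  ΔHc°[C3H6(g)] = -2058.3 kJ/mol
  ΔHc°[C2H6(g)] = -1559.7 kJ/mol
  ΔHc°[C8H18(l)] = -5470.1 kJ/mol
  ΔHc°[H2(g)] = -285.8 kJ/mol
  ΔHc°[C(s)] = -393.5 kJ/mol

Using ΔH = Σ nΔHc°(reactants) − Σ nΔHc°(products):
= [2·(-2058.3) + 1·(-5470.1)] − [10·(-393.5) + 2·(-1559.7) + 9·(-285.8)]
= 39.9 kJ/mol

ΔHrxn = 39.9 kJ/mol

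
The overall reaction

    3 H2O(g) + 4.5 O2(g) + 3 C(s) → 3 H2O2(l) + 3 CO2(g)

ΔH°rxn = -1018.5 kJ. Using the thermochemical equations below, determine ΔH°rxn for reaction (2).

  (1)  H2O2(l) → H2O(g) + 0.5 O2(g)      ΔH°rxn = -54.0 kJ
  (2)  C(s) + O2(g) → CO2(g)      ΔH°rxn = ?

(1) reversed and × 3: (-3)·(-54.0) = +162.0 kJ
(2) × 3: contributes 3·x
-1018.5 = (+162.0) + 3·x
x = (-1018.5 − (+162.0)) / (3) = -393.5 kJ

ΔH°rxn = -393.5 kJ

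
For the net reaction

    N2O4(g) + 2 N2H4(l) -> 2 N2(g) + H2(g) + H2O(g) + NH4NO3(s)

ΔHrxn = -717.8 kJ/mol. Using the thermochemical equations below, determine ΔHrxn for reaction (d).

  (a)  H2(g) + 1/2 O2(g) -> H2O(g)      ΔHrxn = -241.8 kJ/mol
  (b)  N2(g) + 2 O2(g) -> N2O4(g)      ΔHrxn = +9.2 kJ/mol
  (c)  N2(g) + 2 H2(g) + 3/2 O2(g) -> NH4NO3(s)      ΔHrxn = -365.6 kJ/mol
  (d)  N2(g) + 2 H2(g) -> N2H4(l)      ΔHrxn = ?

(a) as written: -241.8 kJ/mol
(b) reversed: -9.2 kJ/mol
(c) as written: -365.6 kJ/mol
(d) reversed and × 2: contributes −2·x
-717.8 = (-241.8) + (-9.2) + (-365.6) − 2·x
x = (-717.8 − (-616.6)) / (-2) = 50.6 kJ/mol

ΔHrxn = 50.6 kJ/mol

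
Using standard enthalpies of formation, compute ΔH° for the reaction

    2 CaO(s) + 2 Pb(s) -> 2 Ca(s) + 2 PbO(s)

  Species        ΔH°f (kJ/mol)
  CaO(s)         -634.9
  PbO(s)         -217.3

ΔH°rxn = Σ nΔHf°(products) − Σ nΔHf°(reactants).
Products: 2·(+0.0) + 2·(-217.3) = -434.6
Reactants: 2·(-634.9) + 2·(+0.0) = -1269.8
ΔH° = (-434.6) − (-1269.8) = 835.2 kJ/mol

ΔH° = 835.2 kJ/mol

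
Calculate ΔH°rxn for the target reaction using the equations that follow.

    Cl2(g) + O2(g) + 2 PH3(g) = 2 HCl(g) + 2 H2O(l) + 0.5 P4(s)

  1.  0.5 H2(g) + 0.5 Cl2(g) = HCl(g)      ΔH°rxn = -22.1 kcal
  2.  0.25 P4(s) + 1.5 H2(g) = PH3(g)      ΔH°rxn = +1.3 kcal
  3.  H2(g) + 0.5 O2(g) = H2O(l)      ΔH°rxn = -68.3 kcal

eq. 1 × 2: (2)·(-22.1) = -44.2 kcal
eq. 2 reversed and × 2: (-2)·(+1.3) = -2.6 kcal
eq. 3 × 2: (2)·(-68.3) = -136.6 kcal
Since enthalpy is a state function, ΔH°rxn = (-44.2) + (-2.6) + (-136.6) = -183.4 kcal

ΔH°rxn = -183.4 kcal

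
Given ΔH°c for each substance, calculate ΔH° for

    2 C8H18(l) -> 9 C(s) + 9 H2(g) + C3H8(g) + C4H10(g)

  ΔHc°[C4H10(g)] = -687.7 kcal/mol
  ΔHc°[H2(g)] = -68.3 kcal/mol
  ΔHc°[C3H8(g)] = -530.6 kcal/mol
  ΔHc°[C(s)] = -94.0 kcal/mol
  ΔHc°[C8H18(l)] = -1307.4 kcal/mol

Using ΔH = Σ nΔHc°(reactants) − Σ nΔHc°(products):
= [2·(-1307.4)] − [9·(-94.0) + 9·(-68.3) + 1·(-530.6) + 1·(-687.7)]
= 64.2 kcal/mol

ΔH° = 64.2 kcal/mol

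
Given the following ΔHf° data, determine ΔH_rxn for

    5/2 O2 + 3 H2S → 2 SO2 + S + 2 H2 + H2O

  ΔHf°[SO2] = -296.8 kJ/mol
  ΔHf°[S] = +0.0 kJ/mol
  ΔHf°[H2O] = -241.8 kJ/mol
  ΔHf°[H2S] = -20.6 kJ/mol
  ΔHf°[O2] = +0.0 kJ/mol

ΔH°rxn = Σ nΔHf°(products) − Σ nΔHf°(reactants).
Products: 2·(-296.8) + 1·(+0.0) + 2·(+0.0) + 1·(-241.8) = -835.4
Reactants: 5/2·(+0.0) + 3·(-20.6) = -61.8
ΔH_rxn = (-835.4) − (-61.8) = -773.6 kJ/mol

ΔH_rxn = -773.6 kJ/mol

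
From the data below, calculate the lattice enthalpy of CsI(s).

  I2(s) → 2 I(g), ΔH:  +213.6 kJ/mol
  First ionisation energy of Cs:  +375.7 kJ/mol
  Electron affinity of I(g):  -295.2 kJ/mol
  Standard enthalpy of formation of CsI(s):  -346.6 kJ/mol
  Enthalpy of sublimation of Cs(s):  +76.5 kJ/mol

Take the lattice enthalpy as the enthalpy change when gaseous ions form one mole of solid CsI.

U = -610.4 kJ/mol

ΔHf° = 1·ΔHsub + 1·(ΣIE) + 1/2·D(I2) + 1·EA + U
-346.6 = 1·(+76.5) + 1·(+375.7) + 1/2·(+213.6) + 1·(-295.2) + U
U = -346.6 − (+263.8) = -610.4 kJ/mol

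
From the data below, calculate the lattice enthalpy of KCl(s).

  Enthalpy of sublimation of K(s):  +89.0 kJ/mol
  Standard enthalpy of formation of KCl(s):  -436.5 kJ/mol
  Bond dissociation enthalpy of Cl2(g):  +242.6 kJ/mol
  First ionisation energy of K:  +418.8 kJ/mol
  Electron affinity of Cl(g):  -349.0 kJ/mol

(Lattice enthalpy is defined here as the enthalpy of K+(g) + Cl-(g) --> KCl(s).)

U = -716.6 kJ/mol

ΔHf° = 1·ΔHsub + 1·(ΣIE) + 1/2·D(Cl2) + 1·EA + U
-436.5 = 1·(+89.0) + 1·(+418.8) + 1/2·(+242.6) + 1·(-349.0) + U
U = -436.5 − (+280.1) = -716.6 kJ/mol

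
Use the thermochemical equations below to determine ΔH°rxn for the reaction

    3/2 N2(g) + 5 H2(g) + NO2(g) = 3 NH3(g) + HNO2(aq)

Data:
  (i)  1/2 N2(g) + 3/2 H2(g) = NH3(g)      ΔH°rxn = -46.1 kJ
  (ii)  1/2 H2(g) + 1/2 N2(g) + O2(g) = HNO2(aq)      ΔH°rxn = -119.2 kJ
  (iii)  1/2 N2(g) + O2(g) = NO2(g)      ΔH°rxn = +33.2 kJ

ΔH°rxn = -290.7 kJ

(i) × 3 (scale by 3 for the 3 NH3(g)): (3)·(-46.1) = -138.3 kJ
(ii) as written (HNO2(aq) already on the product side): -119.2 kJ
(iii) reversed (reverse to put NO2(g) on the reactant side): -33.2 kJ
By Hess's law, ΔH°rxn = (3)·(-46.1) + (1)·(-119.2) + (-1)·(+33.2) = -290.7 kJ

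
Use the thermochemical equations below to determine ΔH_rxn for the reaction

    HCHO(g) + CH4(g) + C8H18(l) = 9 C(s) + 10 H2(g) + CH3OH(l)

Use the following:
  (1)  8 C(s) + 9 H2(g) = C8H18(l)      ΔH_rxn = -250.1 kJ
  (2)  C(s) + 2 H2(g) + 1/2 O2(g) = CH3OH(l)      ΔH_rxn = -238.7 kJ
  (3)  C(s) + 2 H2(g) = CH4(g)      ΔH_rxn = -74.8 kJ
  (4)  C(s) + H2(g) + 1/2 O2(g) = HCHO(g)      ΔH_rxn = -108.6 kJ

(1) reversed (reverse to put C8H18(l) on the reactant side): +250.1 kJ
(2) as written (CH3OH(l) already on the product side): -238.7 kJ
(3) reversed (CH4(g) must end up as a reactant): +74.8 kJ
(4) reversed (HCHO(g) must end up as a reactant): +108.6 kJ
Since enthalpy is a state function, ΔH_rxn = (+250.1) + (-238.7) + (+74.8) + (+108.6) = 194.8 kJ

ΔH_rxn = 194.8 kJ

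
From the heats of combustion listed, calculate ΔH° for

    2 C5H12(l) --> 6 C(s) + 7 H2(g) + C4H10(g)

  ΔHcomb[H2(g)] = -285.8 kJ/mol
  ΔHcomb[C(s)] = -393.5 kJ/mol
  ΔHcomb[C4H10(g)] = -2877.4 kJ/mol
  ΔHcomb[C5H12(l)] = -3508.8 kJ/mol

ΔH° = 221.4 kJ/mol

With combustion enthalpies, reactants minus products:
= [2·(-3508.8)] − [6·(-393.5) + 7·(-285.8) + 1·(-2877.4)]
= 221.4 kJ/mol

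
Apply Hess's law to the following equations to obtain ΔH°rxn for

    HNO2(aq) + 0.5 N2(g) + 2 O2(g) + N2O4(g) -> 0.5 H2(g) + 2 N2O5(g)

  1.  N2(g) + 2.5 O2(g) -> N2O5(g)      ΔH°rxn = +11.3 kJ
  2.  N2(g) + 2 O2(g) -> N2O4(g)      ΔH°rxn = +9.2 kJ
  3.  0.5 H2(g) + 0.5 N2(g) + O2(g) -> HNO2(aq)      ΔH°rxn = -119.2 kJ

eq. 1 × 2: (2)·(+11.3) = +22.6 kJ
eq. 2 reversed: -9.2 kJ
eq. 3 reversed: +119.2 kJ
ΔH°rxn = (2)·(+11.3) + (-1)·(+9.2) + (-1)·(-119.2) = 132.6 kJ

ΔH°rxn = 132.6 kJ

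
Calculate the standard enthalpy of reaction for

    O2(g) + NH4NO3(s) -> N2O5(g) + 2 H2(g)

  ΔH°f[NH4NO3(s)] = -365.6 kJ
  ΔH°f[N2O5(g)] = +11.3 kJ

ΔHrxn = 376.9 kJ

Products: 1·(+11.3) + 2·(+0.0) = +11.3
Reactants: 1·(+0.0) + 1·(-365.6) = -365.6
ΔHrxn = (+11.3) − (-365.6) = 376.9 kJ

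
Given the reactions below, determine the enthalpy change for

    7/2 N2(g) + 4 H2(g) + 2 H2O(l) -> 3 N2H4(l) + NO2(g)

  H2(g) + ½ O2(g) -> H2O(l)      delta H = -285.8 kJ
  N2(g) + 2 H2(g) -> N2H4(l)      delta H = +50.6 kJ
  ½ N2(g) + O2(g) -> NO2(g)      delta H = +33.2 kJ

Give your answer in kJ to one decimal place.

delta H = 756.6 kJ

equation 1 reversed and × 2 (reverse to put H2O(l) on the reactant side; ×2 to match 2 H2O(l) in the target): (-2)·(-285.8) = +571.6 kJ
equation 2 × 3 (×3 to match 3 N2H4(l) in the target): (3)·(+50.6) = +151.8 kJ
equation 3 as written (NO2(g) already on the product side): +33.2 kJ
Summing the manipulated equations, delta H = (+571.6) + (+151.8) + (+33.2) = 756.6 kJ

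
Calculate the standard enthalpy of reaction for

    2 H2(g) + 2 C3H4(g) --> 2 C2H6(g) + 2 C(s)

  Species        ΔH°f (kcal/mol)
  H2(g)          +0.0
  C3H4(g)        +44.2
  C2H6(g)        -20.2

Products: 2·(-20.2) + 2·(+0.0) = -40.4
Reactants: 2·(+0.0) + 2·(+44.2) = +88.4
ΔH°rxn = (-40.4) − (+88.4) = -128.8 kcal/mol

ΔH°rxn = -128.8 kcal/mol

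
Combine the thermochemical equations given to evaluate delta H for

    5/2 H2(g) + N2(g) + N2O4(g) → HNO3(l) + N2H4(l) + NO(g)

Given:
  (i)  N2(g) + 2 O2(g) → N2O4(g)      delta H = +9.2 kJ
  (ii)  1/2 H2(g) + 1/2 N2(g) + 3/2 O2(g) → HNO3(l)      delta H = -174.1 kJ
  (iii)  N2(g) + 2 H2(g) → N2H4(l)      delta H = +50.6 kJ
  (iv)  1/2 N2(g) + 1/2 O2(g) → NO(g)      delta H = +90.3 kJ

delta H = -42.4 kJ

(i) reversed (reverse to put N2O4(g) on the reactant side): -9.2 kJ
(ii) as written (HNO3(l) already on the product side): -174.1 kJ
(iii) as written (N2H4(l) already on the product side): +50.6 kJ
(iv) as written (NO(g) already on the product side): +90.3 kJ
delta H = (-9.2) + (-174.1) + (+50.6) + (+90.3) = -42.4 kJ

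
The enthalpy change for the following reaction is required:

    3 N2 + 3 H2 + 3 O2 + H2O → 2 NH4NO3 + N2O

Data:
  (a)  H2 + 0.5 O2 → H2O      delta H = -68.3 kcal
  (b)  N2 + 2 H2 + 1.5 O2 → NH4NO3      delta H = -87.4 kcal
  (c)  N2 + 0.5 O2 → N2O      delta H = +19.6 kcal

(a) reversed (H2O must end up as a reactant): +68.3 kcal
(b) × 2 (×2 to match 2 NH4NO3 in the target): (2)·(-87.4) = -174.8 kcal
(c) as written (N2O already on the product side): +19.6 kcal
Combining the equations, delta H = (+68.3) + (-174.8) + (+19.6) = -86.9 kcal

delta H = -86.9 kcal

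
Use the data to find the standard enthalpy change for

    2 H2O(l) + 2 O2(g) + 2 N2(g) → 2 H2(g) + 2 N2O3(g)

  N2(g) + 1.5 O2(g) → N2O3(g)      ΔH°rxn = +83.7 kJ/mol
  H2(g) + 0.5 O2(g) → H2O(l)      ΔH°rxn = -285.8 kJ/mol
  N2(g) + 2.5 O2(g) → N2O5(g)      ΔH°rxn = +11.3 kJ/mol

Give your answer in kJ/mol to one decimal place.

equation 1 × 2: (2)·(+83.7) = +167.4 kJ/mol
equation 2 reversed and × 2: (-2)·(-285.8) = +571.6 kJ/mol
equation 3: not needed.
Since enthalpy is a state function, ΔH°rxn = (+167.4) + (+571.6) = 739.0 kJ/mol

ΔH°rxn = 739.0 kJ/mol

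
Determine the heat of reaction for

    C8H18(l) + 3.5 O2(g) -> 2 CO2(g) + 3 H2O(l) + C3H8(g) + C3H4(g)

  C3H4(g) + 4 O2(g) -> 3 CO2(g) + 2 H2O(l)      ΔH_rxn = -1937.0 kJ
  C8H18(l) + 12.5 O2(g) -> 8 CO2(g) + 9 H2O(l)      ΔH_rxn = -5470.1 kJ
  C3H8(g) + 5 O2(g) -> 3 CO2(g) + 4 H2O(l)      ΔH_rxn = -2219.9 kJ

ΔH_rxn = -1313.2 kJ

equation 1 reversed: +1937.0 kJ
equation 2 as written: -5470.1 kJ
equation 3 reversed: +2219.9 kJ
By Hess's law, ΔH_rxn = (+1937.0) + (-5470.1) + (+2219.9) = -1313.2 kJ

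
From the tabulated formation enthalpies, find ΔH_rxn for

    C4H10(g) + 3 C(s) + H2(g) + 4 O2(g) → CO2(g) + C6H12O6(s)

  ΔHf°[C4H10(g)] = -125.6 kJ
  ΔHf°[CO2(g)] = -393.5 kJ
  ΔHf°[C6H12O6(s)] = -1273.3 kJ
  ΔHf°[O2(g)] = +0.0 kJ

ΔH_rxn = -1541.2 kJ

ΔH°rxn = Σ nΔHf°(products) − Σ nΔHf°(reactants).
Products: 1·(-393.5) + 1·(-1273.3) = -1666.8
Reactants: 1·(-125.6) + 3·(+0.0) + 1·(+0.0) + 4·(+0.0) = -125.6
ΔH_rxn = (-1666.8) − (-125.6) = -1541.2 kJ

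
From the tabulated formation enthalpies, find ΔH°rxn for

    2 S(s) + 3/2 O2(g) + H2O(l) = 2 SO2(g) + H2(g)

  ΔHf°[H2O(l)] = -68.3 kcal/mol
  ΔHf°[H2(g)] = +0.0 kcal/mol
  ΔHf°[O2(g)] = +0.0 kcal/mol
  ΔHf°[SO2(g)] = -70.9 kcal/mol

ΔH°rxn = -73.5 kcal/mol

Products: 2·(-70.9) + 1·(+0.0) = -141.8
Reactants: 2·(+0.0) + 3/2·(+0.0) + 1·(-68.3) = -68.3
ΔH°rxn = (-141.8) − (-68.3) = -73.5 kcal/mol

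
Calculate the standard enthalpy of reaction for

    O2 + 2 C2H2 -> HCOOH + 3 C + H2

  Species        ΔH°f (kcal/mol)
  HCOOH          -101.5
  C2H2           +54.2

ΔH° = -209.9 kcal/mol

Products: 1·(-101.5) + 3·(+0.0) + 1·(+0.0) = -101.5
Reactants: 1·(+0.0) + 2·(+54.2) = +108.4
ΔH° = (-101.5) − (+108.4) = -209.9 kcal/mol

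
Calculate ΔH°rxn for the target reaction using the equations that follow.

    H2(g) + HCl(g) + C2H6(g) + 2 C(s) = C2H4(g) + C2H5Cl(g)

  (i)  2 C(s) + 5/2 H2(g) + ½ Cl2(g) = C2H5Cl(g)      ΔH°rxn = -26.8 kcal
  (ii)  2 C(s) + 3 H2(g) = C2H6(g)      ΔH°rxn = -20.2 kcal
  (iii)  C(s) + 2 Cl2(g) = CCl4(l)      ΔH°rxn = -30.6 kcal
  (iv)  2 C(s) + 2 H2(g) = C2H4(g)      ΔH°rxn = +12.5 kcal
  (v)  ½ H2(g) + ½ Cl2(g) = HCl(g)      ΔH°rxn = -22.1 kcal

ΔH°rxn = 28.0 kcal

(i) as written: -26.8 kcal
(ii) reversed: +20.2 kcal
(iii): not needed.
(iv) as written: +12.5 kcal
(v) reversed: +22.1 kcal
ΔH°rxn = (-26.8) + (+20.2) + (+12.5) + (+22.1) = 28.0 kcal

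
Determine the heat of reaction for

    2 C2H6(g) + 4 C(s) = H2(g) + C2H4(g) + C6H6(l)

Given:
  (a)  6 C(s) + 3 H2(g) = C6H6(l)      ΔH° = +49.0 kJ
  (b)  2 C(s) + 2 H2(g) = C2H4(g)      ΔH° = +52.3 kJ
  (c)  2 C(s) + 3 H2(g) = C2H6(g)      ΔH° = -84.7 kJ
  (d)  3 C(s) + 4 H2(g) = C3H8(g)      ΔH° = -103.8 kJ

(a) as written: +49.0 kJ
(b) as written: +52.3 kJ
(c) reversed and × 2: (-2)·(-84.7) = +169.4 kJ
(d): not needed.
By Hess's law, ΔH° = (1)·(+49.0) + (1)·(+52.3) + (-2)·(-84.7) = 270.7 kJ

ΔH° = 270.7 kJ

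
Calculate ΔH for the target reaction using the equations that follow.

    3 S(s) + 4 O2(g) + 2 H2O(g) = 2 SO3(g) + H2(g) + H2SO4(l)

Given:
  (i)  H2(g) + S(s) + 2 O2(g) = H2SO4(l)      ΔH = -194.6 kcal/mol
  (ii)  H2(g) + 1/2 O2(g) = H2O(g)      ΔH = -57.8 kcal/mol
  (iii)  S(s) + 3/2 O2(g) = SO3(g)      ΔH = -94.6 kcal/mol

ΔH = -268.2 kcal/mol

(i) as written (H2SO4(l) already on the product side): -194.6 kcal/mol
(ii) reversed and × 2 (H2O(g) must end up as a reactant; ×2 to match 2 H2O(g) in the target): (-2)·(-57.8) = +115.6 kcal/mol
(iii) × 2 (scale by 2 for the 2 SO3(g)): (2)·(-94.6) = -189.2 kcal/mol
Summing the manipulated equations, ΔH = (-194.6) + (+115.6) + (-189.2) = -268.2 kcal/mol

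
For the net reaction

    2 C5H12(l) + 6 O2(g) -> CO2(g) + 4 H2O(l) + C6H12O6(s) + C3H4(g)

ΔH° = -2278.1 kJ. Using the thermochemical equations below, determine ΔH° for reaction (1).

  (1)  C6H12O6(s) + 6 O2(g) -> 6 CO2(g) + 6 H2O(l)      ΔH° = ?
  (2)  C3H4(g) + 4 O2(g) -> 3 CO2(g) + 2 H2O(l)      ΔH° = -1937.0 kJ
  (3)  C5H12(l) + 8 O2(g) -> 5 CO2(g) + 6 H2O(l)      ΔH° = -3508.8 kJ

ΔH° = -2802.5 kJ

(1) reversed: contributes −x
(2) reversed: +1937.0 kJ
(3) × 2: (2)·(-3508.8) = -7017.6 kJ
-2278.1 = (+1937.0) + (-7017.6) − x
x = (-2278.1 − (-5080.6)) / (-1) = -2802.5 kJ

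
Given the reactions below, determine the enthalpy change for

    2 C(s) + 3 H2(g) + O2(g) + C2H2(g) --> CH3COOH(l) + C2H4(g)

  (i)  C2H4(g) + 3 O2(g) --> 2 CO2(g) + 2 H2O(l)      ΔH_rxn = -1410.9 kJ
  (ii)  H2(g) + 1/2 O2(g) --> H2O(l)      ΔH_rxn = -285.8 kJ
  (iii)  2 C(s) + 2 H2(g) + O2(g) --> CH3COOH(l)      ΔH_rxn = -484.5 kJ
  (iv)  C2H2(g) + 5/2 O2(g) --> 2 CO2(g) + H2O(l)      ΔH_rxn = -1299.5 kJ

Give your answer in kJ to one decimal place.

ΔH_rxn = -658.9 kJ

(i) reversed: +1410.9 kJ
(ii) as written: -285.8 kJ
(iii) as written: -484.5 kJ
(iv) as written: -1299.5 kJ
ΔH_rxn = (-1)·(-1410.9) + (1)·(-285.8) + (1)·(-484.5) + (1)·(-1299.5) = -658.9 kJ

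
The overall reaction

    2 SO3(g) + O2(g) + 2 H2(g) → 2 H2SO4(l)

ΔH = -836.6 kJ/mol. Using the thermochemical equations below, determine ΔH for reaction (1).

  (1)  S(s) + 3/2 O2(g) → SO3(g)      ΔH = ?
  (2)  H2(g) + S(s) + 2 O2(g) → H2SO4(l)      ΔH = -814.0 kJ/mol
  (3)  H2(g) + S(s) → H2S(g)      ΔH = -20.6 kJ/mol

ΔH = -395.7 kJ/mol

(1) reversed and × 2: contributes −2·x
(2) × 2: (2)·(-814.0) = -1628.0 kJ/mol
(3): not needed.
-836.6 = (-1628.0) − 2·x
x = (-836.6 − (-1628.0)) / (-2) = -395.7 kJ/mol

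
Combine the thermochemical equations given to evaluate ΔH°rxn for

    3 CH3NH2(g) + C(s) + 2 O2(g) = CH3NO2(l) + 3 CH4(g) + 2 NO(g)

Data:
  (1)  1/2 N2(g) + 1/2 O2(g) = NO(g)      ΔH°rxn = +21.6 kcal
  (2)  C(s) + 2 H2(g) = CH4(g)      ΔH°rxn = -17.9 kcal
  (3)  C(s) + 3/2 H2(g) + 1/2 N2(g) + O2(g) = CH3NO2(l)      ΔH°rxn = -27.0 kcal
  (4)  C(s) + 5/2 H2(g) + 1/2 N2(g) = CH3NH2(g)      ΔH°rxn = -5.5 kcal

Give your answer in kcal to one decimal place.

ΔH°rxn = -21.0 kcal

(1) × 2 (scale by 2 for the 2 NO(g)): (2)·(+21.6) = +43.2 kcal
(2) × 3 (×3 to match 3 CH4(g) in the target): (3)·(-17.9) = -53.7 kcal
(3) as written (CH3NO2(l) already on the product side): -27.0 kcal
(4) reversed and × 3 (CH3NH2(g) must end up as a reactant; scale by 3 for the 3 CH3NH2(g)): (-3)·(-5.5) = +16.5 kcal
Combining the equations, ΔH°rxn = (2)·(+21.6) + (3)·(-17.9) + (1)·(-27.0) + (-3)·(-5.5) = -21.0 kcal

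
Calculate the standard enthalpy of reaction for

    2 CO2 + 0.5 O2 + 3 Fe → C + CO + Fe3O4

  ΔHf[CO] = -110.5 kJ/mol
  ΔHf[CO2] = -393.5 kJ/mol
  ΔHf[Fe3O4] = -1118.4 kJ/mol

ΔH°rxn = Σ nΔHf°(products) − Σ nΔHf°(reactants).
Products: 1·(+0.0) + 1·(-110.5) + 1·(-1118.4) = -1228.9
Reactants: 2·(-393.5) + 1/2·(+0.0) + 3·(+0.0) = -787.0
ΔH° = (-1228.9) − (-787.0) = -441.9 kJ/mol

ΔH° = -441.9 kJ/mol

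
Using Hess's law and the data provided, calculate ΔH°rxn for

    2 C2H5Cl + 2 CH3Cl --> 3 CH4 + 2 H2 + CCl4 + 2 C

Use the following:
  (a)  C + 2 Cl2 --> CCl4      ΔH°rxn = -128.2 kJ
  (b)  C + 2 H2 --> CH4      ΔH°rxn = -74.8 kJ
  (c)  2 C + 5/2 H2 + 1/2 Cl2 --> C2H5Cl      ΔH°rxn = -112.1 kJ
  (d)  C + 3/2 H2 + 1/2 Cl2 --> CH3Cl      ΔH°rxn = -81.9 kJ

(a) as written (CCl4 already on the product side): -128.2 kJ
(b) × 3 (scale by 3 for the 3 CH4): (3)·(-74.8) = -224.4 kJ
(c) reversed and × 2 (reverse to put C2H5Cl on the reactant side; scale by 2 for the 2 C2H5Cl): (-2)·(-112.1) = +224.2 kJ
(d) reversed and × 2 (reverse to put CH3Cl on the reactant side; scale by 2 for the 2 CH3Cl): (-2)·(-81.9) = +163.8 kJ
By Hess's law, ΔH°rxn = (-128.2) + (-224.4) + (+224.2) + (+163.8) = 35.4 kJ

ΔH°rxn = 35.4 kJ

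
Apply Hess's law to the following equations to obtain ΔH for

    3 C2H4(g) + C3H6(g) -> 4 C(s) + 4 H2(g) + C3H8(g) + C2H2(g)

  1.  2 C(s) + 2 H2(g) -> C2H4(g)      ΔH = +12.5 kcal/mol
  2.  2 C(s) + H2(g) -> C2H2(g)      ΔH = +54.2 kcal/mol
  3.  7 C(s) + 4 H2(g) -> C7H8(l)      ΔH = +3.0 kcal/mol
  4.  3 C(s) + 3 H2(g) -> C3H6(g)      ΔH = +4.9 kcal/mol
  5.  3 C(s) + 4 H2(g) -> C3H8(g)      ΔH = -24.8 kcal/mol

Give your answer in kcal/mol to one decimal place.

ΔH = -13.0 kcal/mol

eq. 1 reversed and × 3: (-3)·(+12.5) = -37.5 kcal/mol
eq. 2 as written: +54.2 kcal/mol
eq. 3: not needed.
eq. 4 reversed: -4.9 kcal/mol
eq. 5 as written: -24.8 kcal/mol
ΔH = (-37.5) + (+54.2) + (-4.9) + (-24.8) = -13.0 kcal/mol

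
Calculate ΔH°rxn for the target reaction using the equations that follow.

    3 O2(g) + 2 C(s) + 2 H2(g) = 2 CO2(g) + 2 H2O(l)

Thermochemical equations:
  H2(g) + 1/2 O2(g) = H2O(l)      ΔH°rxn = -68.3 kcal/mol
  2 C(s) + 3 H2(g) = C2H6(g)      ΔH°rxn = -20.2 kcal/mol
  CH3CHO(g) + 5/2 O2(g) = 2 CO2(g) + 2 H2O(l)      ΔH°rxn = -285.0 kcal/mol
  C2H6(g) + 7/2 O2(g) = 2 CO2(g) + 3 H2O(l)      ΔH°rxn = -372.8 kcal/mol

equation 1 reversed: +68.3 kcal/mol
equation 2 as written: -20.2 kcal/mol
equation 3: not needed.
equation 4 as written: -372.8 kcal/mol
Since enthalpy is a state function, ΔH°rxn = (-1)·(-68.3) + (1)·(-20.2) + (1)·(-372.8) = -324.7 kcal/mol

ΔH°rxn = -324.7 kcal/mol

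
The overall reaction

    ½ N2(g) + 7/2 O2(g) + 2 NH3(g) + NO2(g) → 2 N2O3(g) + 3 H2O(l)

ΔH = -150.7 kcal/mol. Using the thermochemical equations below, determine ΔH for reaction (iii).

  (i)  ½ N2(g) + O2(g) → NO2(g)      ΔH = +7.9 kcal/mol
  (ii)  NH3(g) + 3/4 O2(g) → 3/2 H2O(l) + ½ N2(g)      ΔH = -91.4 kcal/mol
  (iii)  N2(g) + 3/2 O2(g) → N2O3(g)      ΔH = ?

(i) reversed: -7.9 kcal/mol
(ii) × 2: (2)·(-91.4) = -182.8 kcal/mol
(iii) × 2: contributes 2·x
-150.7 = (-7.9) + (-182.8) + 2·x
x = (-150.7 − (-190.7)) / (2) = 20.0 kcal/mol

ΔH = 20.0 kcal/mol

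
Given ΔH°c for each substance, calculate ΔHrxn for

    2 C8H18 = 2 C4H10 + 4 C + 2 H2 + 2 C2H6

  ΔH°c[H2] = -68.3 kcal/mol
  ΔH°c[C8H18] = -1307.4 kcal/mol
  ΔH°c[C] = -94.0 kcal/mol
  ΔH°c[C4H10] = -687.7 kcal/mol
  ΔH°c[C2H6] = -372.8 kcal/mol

ΔHrxn = 18.8 kcal/mol

With combustion enthalpies, reactants minus products:
= [2·(-1307.4)] − [2·(-687.7) + 4·(-94.0) + 2·(-68.3) + 2·(-372.8)]
= 18.8 kcal/mol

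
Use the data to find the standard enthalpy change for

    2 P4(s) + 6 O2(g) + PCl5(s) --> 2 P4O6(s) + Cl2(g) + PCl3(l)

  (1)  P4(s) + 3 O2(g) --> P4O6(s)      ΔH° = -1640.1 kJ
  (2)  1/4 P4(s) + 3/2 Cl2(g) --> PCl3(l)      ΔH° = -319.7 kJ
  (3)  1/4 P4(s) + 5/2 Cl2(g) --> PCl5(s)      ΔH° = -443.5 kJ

(1) × 2 (scale by 2 for the 2 P4O6(s)): (2)·(-1640.1) = -3280.2 kJ
(2) as written (PCl3(l) already on the product side): -319.7 kJ
(3) reversed (PCl5(s) must end up as a reactant): +443.5 kJ
ΔH° = (-3280.2) + (-319.7) + (+443.5) = -3156.4 kJ

ΔH° = -3156.4 kJ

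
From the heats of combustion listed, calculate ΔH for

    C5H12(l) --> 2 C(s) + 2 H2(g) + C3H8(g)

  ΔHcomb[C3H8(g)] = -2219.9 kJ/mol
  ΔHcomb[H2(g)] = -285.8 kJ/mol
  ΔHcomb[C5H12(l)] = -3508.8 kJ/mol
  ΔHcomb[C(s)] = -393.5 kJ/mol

Using ΔH = Σ nΔHc°(reactants) − Σ nΔHc°(products):
= [1·(-3508.8)] − [2·(-393.5) + 2·(-285.8) + 1·(-2219.9)]
= 69.7 kJ/mol

ΔH = 69.7 kJ/mol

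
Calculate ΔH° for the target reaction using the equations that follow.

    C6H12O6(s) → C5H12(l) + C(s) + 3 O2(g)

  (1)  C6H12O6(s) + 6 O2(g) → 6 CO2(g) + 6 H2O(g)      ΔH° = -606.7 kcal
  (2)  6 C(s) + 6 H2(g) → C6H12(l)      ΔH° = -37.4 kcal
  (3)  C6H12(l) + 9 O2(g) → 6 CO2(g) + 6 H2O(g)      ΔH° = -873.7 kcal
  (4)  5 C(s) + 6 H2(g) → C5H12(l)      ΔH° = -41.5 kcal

ΔH° = 262.9 kcal

(1) as written: -606.7 kcal
(2) reversed: +37.4 kcal
(3) reversed: +873.7 kcal
(4) as written: -41.5 kcal
Since enthalpy is a state function, ΔH° = (1)·(-606.7) + (-1)·(-37.4) + (-1)·(-873.7) + (1)·(-41.5) = 262.9 kcal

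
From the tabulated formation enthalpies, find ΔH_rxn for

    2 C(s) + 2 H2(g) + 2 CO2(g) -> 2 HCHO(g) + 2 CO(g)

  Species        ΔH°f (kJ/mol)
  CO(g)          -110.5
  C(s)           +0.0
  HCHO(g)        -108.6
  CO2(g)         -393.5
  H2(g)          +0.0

Products: 2·(-108.6) + 2·(-110.5) = -438.2
Reactants: 2·(+0.0) + 2·(+0.0) + 2·(-393.5) = -787.0
ΔH_rxn = (-438.2) − (-787.0) = 348.8 kJ/mol

ΔH_rxn = 348.8 kJ/mol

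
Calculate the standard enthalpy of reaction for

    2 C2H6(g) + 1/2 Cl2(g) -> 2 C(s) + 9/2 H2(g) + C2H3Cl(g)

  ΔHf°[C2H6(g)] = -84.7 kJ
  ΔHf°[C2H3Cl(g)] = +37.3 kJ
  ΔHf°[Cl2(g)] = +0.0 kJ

Products: 2·(+0.0) + 9/2·(+0.0) + 1·(+37.3) = +37.3
Reactants: 2·(-84.7) + 1/2·(+0.0) = -169.4
ΔH_rxn = (+37.3) − (-169.4) = 206.7 kJ

ΔH_rxn = 206.7 kJ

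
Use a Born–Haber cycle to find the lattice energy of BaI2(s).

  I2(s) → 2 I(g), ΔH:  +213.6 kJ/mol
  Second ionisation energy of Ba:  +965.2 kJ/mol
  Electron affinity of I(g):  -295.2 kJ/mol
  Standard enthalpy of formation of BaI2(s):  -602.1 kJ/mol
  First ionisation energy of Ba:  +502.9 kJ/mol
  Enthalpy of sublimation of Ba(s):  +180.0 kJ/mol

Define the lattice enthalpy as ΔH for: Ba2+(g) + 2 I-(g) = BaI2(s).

ΔHf° = 1·ΔHsub + 1·(ΣIE) + 1·D(I2) + 2·EA + U
-602.1 = 1·(+180.0) + 1·(+1468.1) + 1·(+213.6) + 2·(-295.2) + U
U = -602.1 − (+1271.3) = -1873.4 kJ/mol

U = -1873.4 kJ/mol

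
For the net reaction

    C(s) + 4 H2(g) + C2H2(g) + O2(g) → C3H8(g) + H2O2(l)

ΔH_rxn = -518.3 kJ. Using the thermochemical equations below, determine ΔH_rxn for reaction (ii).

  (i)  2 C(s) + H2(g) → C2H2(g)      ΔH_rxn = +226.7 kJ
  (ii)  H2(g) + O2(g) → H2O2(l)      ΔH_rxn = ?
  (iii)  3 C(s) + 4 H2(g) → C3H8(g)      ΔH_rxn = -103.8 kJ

ΔH_rxn = -187.8 kJ

(i) reversed (reverse to put C2H2(g) on the reactant side): -226.7 kJ
(ii) as written (H2O2(l) already on the product side): contributes x
(iii) as written (C3H8(g) already on the product side): -103.8 kJ
-518.3 = (-226.7) + (-103.8) + x
x = (-518.3 − (-330.5)) / (1) = -187.8 kJ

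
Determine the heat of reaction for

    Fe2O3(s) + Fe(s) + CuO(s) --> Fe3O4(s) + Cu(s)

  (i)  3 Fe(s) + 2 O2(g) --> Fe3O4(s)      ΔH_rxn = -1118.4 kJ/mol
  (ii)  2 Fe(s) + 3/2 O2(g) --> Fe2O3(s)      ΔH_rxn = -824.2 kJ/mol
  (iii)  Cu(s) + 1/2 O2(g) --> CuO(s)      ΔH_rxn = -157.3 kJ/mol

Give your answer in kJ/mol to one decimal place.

ΔH_rxn = -136.9 kJ/mol

(i) as written (Fe3O4(s) already on the product side): -1118.4 kJ/mol
(ii) reversed (reverse to put Fe2O3(s) on the reactant side): +824.2 kJ/mol
(iii) reversed (CuO(s) must end up as a reactant): +157.3 kJ/mol
Since enthalpy is a state function, ΔH_rxn = (-1118.4) + (+824.2) + (+157.3) = -136.9 kJ/mol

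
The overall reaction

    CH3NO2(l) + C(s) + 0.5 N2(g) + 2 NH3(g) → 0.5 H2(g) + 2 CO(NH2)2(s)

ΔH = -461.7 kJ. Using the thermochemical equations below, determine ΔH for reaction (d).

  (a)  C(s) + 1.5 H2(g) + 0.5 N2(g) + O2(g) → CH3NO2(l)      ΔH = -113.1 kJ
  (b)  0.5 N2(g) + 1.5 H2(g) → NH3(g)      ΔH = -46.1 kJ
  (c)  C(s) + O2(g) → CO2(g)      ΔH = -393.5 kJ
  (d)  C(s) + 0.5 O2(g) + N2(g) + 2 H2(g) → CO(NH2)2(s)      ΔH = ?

ΔH = -333.5 kJ

(a) reversed (reverse to put CH3NO2(l) on the reactant side): +113.1 kJ
(b) reversed and × 2 (reverse to put NH3(g) on the reactant side; ×2 to match 2 NH3(g) in the target): (-2)·(-46.1) = +92.2 kJ
(c): not needed (CO2(g) appears nowhere else).
(d) × 2 (scale by 2 for the 2 CO(NH2)2(s)): contributes 2·x
-461.7 = (+113.1) + (+92.2) + 2·x
x = (-461.7 − (+205.3)) / (2) = -333.5 kJ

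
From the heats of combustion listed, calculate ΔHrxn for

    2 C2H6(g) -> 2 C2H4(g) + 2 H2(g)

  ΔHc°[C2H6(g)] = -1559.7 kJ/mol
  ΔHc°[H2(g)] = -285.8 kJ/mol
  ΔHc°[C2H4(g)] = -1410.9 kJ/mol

With combustion enthalpies, reactants minus products:
= [2·(-1559.7)] − [2·(-1410.9) + 2·(-285.8)]
= 274.0 kJ/mol

ΔHrxn = 274.0 kJ/mol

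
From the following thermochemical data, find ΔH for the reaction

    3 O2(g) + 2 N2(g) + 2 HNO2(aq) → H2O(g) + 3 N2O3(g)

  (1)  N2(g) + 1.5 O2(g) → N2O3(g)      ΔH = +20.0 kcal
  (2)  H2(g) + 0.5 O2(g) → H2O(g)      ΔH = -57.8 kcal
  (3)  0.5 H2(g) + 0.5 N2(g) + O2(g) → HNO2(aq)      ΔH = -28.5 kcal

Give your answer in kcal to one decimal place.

(1) × 3 (×3 to match 3 N2O3(g) in the target): (3)·(+20.0) = +60.0 kcal
(2) as written (H2O(g) already on the product side): -57.8 kcal
(3) reversed and × 2 (reverse to put HNO2(aq) on the reactant side; scale by 2 for the 2 HNO2(aq)): (-2)·(-28.5) = +57.0 kcal
Summing the manipulated equations, ΔH = (3)·(+20.0) + (1)·(-57.8) + (-2)·(-28.5) = 59.2 kcal

ΔH = 59.2 kcal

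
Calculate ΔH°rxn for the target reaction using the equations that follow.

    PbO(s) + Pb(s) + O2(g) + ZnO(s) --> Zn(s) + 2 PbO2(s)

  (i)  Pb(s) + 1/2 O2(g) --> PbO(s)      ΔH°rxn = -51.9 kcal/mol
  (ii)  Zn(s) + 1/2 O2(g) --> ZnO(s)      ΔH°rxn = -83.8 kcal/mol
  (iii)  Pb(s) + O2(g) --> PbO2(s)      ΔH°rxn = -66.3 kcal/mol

ΔH°rxn = 3.1 kcal/mol

(i) reversed (PbO(s) must end up as a reactant): +51.9 kcal/mol
(ii) reversed (reverse to put ZnO(s) on the reactant side): +83.8 kcal/mol
(iii) × 2 (scale by 2 for the 2 PbO2(s)): (2)·(-66.3) = -132.6 kcal/mol
Since enthalpy is a state function, ΔH°rxn = (+51.9) + (+83.8) + (-132.6) = 3.1 kcal/mol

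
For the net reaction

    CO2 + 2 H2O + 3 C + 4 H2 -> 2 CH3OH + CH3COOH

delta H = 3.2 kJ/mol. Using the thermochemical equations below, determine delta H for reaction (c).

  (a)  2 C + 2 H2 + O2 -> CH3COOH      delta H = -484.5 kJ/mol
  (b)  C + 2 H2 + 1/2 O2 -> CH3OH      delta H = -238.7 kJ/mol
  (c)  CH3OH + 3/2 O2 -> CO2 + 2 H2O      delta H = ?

(a) as written (CH3COOH already on the product side): -484.5 kJ/mol
(b) as written: -238.7 kJ/mol
(c) reversed (CO2 must end up as a reactant): contributes −x
+3.2 = (-484.5) + (-238.7) − x
x = (+3.2 − (-723.2)) / (-1) = -726.4 kJ/mol

delta H = -726.4 kJ/mol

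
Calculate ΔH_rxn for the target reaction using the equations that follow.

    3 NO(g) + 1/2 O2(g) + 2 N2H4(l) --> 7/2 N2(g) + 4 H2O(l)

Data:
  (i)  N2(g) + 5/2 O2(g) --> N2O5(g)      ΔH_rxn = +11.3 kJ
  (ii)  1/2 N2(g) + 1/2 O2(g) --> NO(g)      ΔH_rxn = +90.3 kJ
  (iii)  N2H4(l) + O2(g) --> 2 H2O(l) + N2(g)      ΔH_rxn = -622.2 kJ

(i): not needed.
(ii) reversed and × 3: (-3)·(+90.3) = -270.9 kJ
(iii) × 2: (2)·(-622.2) = -1244.4 kJ
ΔH_rxn = (-270.9) + (-1244.4) = -1515.3 kJ

ΔH_rxn = -1515.3 kJ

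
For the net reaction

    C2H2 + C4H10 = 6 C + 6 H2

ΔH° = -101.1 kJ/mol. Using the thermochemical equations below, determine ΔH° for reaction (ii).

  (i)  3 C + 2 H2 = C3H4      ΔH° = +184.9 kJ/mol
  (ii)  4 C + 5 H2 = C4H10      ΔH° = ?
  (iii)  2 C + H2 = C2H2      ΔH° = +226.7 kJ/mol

ΔH° = -125.6 kJ/mol

(i): not needed (C3H4 appears nowhere else).
(ii) reversed (C4H10 must end up as a reactant): contributes −x
(iii) reversed (C2H2 must end up as a reactant): -226.7 kJ/mol
-101.1 = (-226.7) − x
x = (-101.1 − (-226.7)) / (-1) = -125.6 kJ/mol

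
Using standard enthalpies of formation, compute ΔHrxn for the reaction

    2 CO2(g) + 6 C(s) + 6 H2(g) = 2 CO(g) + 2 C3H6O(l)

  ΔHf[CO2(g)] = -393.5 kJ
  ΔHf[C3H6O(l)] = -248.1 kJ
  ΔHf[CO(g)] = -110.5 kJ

ΔHrxn = 69.8 kJ

Products: 2·(-110.5) + 2·(-248.1) = -717.2
Reactants: 2·(-393.5) + 6·(+0.0) + 6·(+0.0) = -787.0
ΔHrxn = (-717.2) − (-787.0) = 69.8 kJ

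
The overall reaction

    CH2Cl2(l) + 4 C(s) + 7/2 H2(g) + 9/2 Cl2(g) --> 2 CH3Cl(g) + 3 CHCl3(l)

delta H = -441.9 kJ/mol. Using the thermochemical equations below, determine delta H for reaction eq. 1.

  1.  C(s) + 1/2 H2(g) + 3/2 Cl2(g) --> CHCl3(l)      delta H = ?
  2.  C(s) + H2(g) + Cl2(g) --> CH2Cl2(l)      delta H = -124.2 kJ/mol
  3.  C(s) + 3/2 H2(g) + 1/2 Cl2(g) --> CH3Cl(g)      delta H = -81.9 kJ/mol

delta H = -134.1 kJ/mol

eq. 1 × 3: contributes 3·x
eq. 2 reversed: +124.2 kJ/mol
eq. 3 × 2: (2)·(-81.9) = -163.8 kJ/mol
-441.9 = (+124.2) + (-163.8) + 3·x
x = (-441.9 − (-39.6)) / (3) = -134.1 kJ/mol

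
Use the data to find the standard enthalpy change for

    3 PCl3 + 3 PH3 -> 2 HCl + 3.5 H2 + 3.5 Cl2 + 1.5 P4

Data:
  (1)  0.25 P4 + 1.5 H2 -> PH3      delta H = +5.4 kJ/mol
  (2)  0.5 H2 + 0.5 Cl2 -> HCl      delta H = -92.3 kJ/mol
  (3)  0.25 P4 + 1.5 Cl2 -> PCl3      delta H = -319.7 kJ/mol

(1) reversed and × 3: (-3)·(+5.4) = -16.2 kJ/mol
(2) × 2: (2)·(-92.3) = -184.6 kJ/mol
(3) reversed and × 3: (-3)·(-319.7) = +959.1 kJ/mol
Combining the equations, delta H = (-16.2) + (-184.6) + (+959.1) = 758.3 kJ/mol

delta H = 758.3 kJ/mol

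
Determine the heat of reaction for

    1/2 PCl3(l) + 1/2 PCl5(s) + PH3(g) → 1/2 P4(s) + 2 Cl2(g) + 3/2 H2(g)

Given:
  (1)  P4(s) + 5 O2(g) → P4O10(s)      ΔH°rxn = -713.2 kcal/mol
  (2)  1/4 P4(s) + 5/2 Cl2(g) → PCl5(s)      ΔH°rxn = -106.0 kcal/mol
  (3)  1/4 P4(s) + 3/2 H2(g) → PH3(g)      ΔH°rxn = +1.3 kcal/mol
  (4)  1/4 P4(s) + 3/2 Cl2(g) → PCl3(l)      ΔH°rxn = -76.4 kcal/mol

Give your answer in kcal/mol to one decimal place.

ΔH°rxn = 89.9 kcal/mol

(1): not needed (P4O10(s) appears nowhere else).
(2) reversed and × 1/2 (PCl5(s) must end up as a reactant; ×1/2 to match 1/2 PCl5(s) in the target): (-1/2)·(-106.0) = +53.0 kcal/mol
(3) reversed (PH3(g) must end up as a reactant): -1.3 kcal/mol
(4) reversed and × 1/2 (reverse to put PCl3(l) on the reactant side; scale by 1/2 for the 1/2 PCl3(l)): (-1/2)·(-76.4) = +38.2 kcal/mol
By Hess's law, ΔH°rxn = (-1/2)·(-106.0) + (-1)·(+1.3) + (-1/2)·(-76.4) = 89.9 kcal/mol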